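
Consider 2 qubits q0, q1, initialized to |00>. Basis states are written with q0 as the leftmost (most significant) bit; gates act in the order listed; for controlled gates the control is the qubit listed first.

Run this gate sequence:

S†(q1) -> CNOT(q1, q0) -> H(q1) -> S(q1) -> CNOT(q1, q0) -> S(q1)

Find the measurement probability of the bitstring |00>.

Outcome |00> occurs with probability 1/2.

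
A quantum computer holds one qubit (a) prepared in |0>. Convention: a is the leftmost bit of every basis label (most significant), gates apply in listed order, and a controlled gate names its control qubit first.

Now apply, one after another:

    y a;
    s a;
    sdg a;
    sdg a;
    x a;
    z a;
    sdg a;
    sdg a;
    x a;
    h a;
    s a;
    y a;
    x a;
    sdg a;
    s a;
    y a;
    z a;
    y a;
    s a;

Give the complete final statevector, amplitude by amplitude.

The final amplitudes are -sqrt(2)*I/2 on |0>, -sqrt(2)*I/2 on |1>.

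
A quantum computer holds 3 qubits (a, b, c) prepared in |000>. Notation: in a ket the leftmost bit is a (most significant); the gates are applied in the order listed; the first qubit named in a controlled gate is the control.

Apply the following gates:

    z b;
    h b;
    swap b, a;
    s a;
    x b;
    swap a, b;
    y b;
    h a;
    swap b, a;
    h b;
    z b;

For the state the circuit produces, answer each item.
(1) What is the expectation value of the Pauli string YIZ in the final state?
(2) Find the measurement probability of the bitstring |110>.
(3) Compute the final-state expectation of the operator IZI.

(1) In the final state, YIZ has expectation 1.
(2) The probability of measuring |110> is 1/2.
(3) The observable IZI averages to -1.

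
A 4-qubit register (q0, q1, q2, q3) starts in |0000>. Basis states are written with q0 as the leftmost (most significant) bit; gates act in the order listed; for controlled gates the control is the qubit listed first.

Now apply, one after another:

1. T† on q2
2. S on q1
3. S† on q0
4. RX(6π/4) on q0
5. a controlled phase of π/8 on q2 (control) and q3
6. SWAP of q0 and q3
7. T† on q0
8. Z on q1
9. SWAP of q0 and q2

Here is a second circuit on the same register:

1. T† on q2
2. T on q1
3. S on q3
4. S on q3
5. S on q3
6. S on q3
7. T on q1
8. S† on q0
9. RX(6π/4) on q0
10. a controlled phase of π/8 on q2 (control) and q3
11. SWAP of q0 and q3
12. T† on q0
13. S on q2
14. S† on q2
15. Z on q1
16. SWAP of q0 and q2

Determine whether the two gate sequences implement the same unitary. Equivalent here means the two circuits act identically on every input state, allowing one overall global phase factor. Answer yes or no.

Yes, they are equivalent — the unitaries differ by at most a global phase.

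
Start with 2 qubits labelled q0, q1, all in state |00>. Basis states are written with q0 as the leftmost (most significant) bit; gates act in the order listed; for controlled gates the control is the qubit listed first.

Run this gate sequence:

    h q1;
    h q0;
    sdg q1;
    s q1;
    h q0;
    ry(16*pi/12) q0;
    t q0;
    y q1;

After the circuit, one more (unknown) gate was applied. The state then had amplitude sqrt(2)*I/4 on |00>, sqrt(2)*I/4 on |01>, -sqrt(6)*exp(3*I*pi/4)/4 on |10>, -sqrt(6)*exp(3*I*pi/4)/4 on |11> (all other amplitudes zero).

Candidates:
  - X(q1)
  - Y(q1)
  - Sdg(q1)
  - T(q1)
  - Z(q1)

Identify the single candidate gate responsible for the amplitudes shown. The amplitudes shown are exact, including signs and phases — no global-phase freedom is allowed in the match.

The unique candidate consistent with the amplitudes is Z(q1).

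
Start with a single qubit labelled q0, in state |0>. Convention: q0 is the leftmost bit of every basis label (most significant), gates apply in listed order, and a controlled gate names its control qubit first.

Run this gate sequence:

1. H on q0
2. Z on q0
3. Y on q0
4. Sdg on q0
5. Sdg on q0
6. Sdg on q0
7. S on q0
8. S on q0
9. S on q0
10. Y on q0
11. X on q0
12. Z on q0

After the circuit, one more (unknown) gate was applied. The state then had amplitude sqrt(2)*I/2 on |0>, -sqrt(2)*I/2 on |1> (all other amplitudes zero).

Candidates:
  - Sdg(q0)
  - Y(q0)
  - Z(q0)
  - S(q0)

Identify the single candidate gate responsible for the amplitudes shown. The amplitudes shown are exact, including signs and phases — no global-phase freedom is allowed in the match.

The applied gate was Y(q0).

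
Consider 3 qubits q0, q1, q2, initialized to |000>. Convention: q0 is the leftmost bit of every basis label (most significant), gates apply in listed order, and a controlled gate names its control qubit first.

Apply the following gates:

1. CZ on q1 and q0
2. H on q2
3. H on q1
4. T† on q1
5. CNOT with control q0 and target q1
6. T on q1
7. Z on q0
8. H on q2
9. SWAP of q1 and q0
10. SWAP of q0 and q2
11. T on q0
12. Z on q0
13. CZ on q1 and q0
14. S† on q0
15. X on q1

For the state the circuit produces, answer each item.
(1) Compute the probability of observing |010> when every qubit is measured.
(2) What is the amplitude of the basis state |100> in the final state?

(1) Outcome |010> occurs with probability 1/2.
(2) |100> carries amplitude 0 in the final state.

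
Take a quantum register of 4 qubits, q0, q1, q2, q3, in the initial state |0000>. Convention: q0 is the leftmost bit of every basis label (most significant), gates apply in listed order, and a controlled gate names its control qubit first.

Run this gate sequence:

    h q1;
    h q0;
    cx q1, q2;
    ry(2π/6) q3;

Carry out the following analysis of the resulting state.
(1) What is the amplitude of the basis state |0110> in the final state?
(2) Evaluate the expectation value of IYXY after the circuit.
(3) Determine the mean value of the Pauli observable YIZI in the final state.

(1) The final state's coefficient on |0110> equals sqrt(3)/4.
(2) In the final state, IYXY has expectation 0.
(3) The observable YIZI averages to 0.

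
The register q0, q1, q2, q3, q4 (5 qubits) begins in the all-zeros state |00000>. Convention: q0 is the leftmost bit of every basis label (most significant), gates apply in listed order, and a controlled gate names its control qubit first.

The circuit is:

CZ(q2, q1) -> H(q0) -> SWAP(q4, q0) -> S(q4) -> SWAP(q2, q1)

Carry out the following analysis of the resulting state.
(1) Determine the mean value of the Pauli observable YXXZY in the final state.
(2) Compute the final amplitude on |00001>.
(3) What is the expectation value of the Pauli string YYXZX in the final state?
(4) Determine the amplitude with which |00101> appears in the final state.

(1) The expectation value of YXXZY is 0.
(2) The final state's coefficient on |00001> equals sqrt(2)*I/2.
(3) The observable YYXZX averages to 0.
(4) The final state's coefficient on |00101> equals 0.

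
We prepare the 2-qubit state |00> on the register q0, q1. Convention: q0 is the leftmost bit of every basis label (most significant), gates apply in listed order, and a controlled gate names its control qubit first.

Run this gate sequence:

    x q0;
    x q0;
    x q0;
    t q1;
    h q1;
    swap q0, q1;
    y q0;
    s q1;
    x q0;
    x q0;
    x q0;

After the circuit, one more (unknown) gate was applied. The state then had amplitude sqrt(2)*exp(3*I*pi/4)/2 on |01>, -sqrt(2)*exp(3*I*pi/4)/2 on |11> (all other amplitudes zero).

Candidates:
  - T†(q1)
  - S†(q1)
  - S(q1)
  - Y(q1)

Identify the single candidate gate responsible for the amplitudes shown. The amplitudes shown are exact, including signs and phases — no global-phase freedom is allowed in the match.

The unique candidate consistent with the amplitudes is T†(q1).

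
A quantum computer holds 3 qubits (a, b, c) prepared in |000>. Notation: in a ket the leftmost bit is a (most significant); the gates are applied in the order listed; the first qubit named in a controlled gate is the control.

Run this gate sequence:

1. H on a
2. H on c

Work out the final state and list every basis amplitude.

The final amplitudes are 1/2 on |000>, 1/2 on |001>, 0 on |010>, 0 on |011>, 1/2 on |100>, 1/2 on |101>, 0 on |110>, 0 on |111>.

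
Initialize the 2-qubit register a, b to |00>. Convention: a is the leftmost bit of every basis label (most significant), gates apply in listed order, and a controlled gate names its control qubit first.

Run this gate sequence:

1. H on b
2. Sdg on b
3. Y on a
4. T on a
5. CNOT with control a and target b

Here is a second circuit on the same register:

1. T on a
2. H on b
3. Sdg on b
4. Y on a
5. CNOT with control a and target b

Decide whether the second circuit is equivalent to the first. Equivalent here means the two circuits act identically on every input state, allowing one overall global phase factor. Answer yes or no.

No: there is an input state on which the two circuits produce genuinely different outputs (not merely differing by a phase).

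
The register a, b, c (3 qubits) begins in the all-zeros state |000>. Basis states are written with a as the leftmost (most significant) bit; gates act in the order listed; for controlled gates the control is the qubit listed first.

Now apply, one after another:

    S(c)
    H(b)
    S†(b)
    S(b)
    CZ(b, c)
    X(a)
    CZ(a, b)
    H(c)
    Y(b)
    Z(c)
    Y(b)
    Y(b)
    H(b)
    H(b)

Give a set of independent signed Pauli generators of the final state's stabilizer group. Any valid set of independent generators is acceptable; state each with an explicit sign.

One valid set of independent stabilizer generators is +IXI, -IIX, -ZII (any independent generating set of the same group is equally correct). Key observation: the block from step 13 through step 14 cancels to the identity and can be dropped.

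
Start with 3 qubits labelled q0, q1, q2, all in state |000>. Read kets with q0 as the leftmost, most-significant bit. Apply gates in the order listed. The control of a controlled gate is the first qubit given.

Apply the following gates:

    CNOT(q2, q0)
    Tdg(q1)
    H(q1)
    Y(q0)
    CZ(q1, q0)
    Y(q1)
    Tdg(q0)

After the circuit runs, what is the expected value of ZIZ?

The observable ZIZ averages to -1.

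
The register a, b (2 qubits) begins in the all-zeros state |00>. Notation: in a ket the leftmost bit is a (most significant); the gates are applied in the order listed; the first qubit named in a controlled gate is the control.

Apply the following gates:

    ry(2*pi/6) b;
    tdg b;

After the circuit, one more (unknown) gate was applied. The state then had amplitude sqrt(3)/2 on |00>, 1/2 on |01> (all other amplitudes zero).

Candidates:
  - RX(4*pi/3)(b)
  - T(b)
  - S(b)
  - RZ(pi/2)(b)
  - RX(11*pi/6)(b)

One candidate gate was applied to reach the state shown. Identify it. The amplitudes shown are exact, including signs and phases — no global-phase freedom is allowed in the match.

The applied gate was T(b).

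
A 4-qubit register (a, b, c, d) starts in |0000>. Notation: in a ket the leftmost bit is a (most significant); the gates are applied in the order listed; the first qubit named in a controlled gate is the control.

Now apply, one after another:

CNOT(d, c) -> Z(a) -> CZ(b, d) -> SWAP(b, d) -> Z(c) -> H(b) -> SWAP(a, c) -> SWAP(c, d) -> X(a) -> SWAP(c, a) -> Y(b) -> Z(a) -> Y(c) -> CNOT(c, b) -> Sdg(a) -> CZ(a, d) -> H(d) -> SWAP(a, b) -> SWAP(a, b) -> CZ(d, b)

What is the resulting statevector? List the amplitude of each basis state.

After the circuit, the state carries amplitude -1/2 on |0000>, -1/2 on |0001>, 1/2 on |0100>, -1/2 on |0101>, and 0 on every other basis state. Key observation: the block from step 18 through step 19 cancels to the identity and can be dropped.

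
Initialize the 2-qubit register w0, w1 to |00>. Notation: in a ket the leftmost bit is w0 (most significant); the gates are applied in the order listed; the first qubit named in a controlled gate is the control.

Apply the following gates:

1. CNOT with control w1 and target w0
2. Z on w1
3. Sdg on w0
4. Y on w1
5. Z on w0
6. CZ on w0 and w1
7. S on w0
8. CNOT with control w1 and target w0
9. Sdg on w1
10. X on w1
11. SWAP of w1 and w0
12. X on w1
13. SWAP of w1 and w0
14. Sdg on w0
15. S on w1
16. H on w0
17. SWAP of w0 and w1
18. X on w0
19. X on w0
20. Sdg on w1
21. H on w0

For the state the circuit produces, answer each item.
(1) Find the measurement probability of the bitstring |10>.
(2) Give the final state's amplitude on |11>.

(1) The probability of measuring |10> is 1/4.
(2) |11> carries amplitude -I/2 in the final state.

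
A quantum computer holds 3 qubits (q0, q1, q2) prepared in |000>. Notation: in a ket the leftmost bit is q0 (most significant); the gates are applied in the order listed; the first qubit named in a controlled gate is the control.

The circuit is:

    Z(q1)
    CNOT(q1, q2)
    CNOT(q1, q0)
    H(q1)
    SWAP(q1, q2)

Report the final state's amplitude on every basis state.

After the circuit, the state carries amplitude sqrt(2)/2 on |000>, sqrt(2)/2 on |001>, and 0 on every other basis state.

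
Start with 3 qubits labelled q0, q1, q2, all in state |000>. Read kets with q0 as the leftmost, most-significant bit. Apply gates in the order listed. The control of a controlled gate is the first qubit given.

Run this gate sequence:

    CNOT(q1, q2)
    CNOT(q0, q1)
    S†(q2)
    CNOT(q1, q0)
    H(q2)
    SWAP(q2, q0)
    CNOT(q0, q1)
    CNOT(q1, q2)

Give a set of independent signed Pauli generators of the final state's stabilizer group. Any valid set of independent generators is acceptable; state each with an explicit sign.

The stabilizer group can be generated by +XXX, +ZIZ, +IZZ, among other valid generating sets.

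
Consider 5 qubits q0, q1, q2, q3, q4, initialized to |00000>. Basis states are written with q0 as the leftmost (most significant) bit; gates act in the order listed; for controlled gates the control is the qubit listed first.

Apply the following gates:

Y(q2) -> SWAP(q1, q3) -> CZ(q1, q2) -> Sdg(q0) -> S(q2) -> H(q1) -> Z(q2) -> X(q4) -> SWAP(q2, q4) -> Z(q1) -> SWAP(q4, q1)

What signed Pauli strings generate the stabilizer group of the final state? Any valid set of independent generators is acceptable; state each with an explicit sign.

The stabilizer group can be generated by -IIIIX, +ZIIII, -IZIII, -IIZII, +IIIZI, among other valid generating sets.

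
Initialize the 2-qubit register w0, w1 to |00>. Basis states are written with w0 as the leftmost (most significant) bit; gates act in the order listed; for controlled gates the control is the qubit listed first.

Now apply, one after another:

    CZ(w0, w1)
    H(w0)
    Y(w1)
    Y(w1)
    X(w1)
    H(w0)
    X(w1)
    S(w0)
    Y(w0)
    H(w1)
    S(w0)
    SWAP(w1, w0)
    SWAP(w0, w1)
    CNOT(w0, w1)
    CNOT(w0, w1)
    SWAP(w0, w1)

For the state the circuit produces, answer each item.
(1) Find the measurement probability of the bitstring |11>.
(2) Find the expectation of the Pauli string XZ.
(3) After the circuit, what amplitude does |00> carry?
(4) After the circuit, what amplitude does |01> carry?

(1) A full measurement returns |11> with probability 1/2. Key observation: gates 13-16 undo each other exactly, leaving only the rest of the circuit to track.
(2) The observable XZ averages to -1.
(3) The amplitude on |00> is 0.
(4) |01> carries amplitude -sqrt(2)/2 in the final state.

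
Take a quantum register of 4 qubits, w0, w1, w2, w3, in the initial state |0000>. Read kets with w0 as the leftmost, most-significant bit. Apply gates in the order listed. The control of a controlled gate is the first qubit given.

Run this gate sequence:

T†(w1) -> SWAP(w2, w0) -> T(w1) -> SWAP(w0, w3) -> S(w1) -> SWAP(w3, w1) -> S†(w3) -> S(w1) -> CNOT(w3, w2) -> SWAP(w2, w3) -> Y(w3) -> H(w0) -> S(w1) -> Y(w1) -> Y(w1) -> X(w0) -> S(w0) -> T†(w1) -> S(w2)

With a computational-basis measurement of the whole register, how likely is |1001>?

The probability of measuring |1001> is 1/2.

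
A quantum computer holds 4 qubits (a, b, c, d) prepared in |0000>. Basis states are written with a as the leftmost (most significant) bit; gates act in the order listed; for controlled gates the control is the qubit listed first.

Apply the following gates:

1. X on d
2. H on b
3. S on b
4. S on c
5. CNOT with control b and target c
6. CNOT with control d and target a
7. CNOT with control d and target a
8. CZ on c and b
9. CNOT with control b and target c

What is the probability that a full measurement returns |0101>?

A full measurement returns |0101> with probability 1/2.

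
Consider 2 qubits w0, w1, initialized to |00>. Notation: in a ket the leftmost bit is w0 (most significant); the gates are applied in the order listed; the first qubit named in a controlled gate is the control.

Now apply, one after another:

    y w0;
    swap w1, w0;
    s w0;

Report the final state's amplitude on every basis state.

The final amplitudes are I on |01>, and 0 on every other basis state.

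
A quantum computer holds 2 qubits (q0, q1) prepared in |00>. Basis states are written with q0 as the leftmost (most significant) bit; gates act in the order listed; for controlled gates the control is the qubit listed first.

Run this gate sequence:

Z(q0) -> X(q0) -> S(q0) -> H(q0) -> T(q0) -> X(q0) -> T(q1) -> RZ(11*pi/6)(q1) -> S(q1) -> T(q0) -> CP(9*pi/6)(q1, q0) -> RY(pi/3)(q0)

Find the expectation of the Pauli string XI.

In the final state, XI has expectation -1/2.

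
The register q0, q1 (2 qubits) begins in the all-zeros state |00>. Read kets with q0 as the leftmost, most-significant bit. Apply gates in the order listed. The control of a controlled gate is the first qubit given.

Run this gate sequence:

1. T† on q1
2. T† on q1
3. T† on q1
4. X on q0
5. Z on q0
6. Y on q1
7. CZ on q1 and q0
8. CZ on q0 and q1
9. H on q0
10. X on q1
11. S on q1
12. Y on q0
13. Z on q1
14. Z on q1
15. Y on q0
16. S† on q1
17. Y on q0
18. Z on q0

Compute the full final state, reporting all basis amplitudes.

The final amplitudes are sqrt(2)/2 on |00>, 0 on |01>, -sqrt(2)/2 on |10>, 0 on |11>. Key observation: gates 11-16 undo each other exactly, leaving only the rest of the circuit to track.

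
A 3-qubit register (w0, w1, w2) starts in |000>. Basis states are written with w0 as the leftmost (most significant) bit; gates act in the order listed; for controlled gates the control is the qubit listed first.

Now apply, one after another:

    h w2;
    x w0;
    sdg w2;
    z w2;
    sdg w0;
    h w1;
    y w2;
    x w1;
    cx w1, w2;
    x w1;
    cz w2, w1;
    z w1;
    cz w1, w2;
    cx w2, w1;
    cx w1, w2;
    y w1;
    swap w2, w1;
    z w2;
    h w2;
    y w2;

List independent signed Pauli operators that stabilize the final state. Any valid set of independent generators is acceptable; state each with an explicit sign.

The stabilizer group can be generated by -IXI, -IIY, -ZII, among other valid generating sets.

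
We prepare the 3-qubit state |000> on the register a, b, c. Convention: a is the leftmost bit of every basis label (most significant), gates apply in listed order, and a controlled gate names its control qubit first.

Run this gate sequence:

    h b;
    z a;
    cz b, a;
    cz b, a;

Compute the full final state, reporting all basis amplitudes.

The resulting statevector has amplitude sqrt(2)/2 on |000>, sqrt(2)/2 on |010>, and 0 on every other basis state. Key observation: steps 3-4 multiply out to the identity, so the circuit reduces to the remaining gates.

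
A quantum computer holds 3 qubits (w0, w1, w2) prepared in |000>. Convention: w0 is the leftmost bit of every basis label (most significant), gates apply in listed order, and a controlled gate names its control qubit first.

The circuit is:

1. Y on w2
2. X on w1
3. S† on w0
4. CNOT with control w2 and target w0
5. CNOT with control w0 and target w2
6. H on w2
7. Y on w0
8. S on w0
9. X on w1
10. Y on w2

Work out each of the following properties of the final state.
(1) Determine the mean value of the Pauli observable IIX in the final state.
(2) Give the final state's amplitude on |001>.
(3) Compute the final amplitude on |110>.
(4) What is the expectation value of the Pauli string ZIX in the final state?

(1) In the final state, IIX has expectation -1.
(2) |001> carries amplitude sqrt(2)*I/2 in the final state.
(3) |110> carries amplitude 0 in the final state.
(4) In the final state, ZIX has expectation -1.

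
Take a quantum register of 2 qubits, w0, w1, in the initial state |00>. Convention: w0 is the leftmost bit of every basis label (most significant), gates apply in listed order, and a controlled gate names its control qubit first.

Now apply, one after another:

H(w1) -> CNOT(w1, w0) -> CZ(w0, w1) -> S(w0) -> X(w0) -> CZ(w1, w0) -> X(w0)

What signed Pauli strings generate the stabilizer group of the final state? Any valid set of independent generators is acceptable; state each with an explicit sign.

One valid set of independent stabilizer generators is -XY, +ZZ (any independent generating set of the same group is equally correct).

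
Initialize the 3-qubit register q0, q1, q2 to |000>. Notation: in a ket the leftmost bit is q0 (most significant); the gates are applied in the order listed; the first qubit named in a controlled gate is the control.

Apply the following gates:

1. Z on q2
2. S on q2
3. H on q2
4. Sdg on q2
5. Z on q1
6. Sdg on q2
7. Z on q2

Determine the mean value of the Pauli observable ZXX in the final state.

In the final state, ZXX has expectation 0.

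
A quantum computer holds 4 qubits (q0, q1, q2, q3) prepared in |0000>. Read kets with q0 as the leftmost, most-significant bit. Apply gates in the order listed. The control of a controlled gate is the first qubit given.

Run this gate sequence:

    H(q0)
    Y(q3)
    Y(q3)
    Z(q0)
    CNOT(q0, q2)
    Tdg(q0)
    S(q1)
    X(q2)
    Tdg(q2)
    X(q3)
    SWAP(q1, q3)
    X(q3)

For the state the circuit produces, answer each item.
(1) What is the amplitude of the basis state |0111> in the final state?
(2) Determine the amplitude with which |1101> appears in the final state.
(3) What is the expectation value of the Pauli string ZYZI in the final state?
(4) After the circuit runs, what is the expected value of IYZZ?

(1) The amplitude on |0111> is -sqrt(2)*exp(3*I*pi/4)/2.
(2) The final state's coefficient on |1101> equals sqrt(2)*exp(3*I*pi/4)/2.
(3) The expectation value of ZYZI is 0.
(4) The expectation value of IYZZ is 0.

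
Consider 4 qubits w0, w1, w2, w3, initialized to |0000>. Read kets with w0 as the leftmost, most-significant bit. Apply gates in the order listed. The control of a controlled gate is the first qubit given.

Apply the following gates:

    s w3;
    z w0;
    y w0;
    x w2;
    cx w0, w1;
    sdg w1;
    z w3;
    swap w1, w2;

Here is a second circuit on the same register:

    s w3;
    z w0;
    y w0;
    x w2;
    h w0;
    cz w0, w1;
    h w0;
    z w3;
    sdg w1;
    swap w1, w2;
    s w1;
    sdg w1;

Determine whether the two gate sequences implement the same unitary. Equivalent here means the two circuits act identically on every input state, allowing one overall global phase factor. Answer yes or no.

No: there is an input state on which the two circuits produce genuinely different outputs (not merely differing by a phase).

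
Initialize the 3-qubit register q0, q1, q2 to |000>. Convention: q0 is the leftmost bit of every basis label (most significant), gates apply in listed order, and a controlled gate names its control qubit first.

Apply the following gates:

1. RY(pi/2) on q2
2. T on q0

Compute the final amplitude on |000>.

The amplitude on |000> is sqrt(2)/2.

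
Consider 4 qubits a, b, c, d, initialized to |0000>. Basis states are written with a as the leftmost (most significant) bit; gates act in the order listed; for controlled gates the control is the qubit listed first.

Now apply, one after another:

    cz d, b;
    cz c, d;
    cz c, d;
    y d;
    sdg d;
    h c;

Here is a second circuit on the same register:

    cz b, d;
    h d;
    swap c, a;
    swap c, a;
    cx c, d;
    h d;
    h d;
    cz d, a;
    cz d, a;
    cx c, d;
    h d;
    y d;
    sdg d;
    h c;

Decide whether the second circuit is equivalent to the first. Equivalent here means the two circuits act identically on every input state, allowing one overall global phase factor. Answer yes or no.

Yes, they are equivalent — the unitaries differ by at most a global phase.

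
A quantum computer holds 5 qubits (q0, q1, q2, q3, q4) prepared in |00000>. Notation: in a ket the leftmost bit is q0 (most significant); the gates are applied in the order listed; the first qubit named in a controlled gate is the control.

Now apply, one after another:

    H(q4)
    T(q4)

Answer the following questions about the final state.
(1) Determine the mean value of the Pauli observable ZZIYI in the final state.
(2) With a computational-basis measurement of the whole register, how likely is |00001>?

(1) The expectation value of ZZIYI is 0.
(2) Outcome |00001> occurs with probability 1/2.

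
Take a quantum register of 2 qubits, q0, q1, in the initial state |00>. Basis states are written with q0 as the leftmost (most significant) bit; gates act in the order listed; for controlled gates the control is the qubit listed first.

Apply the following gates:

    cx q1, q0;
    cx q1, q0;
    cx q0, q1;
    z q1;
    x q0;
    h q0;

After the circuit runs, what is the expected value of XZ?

The expectation value of XZ is -1.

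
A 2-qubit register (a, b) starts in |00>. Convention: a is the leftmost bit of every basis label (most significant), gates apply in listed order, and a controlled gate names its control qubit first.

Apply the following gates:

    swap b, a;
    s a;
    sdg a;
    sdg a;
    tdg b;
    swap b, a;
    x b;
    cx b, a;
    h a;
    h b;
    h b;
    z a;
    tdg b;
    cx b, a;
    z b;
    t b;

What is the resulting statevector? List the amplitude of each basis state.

The resulting statevector has amplitude 0 on |00>, -sqrt(2)/2 on |01>, 0 on |10>, -sqrt(2)/2 on |11>. Key observation: the block from step 2 through step 3 cancels to the identity and can be dropped.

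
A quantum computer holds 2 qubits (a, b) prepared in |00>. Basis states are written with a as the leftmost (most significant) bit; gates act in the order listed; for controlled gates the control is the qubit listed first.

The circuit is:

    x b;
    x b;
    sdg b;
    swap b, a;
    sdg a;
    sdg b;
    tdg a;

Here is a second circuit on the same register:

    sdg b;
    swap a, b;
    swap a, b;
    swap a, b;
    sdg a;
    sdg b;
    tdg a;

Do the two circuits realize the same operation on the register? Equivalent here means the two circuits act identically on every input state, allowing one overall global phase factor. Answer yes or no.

Yes, they are equivalent — the unitaries differ by at most a global phase.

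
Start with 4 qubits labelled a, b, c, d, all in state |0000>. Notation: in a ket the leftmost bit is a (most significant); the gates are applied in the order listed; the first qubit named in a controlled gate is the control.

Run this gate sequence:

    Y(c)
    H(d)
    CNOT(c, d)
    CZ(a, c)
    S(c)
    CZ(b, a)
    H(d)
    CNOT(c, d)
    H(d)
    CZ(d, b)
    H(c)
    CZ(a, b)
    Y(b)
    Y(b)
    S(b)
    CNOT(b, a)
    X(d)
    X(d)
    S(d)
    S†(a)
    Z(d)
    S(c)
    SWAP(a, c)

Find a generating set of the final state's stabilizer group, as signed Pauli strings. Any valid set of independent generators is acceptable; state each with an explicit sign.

The final state is stabilized by the group generated by -YIII, +IIIY, +IZII, +IIZI; other independent generating sets are equally valid.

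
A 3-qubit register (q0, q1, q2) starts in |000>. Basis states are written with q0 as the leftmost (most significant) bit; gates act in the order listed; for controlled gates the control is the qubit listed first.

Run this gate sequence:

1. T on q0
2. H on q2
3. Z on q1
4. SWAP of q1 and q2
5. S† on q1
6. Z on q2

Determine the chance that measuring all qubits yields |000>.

The probability of measuring |000> is 1/2.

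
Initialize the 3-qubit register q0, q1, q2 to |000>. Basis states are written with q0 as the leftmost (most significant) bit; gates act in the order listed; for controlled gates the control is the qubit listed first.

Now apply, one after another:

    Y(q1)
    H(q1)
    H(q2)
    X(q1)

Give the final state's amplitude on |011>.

The final state's coefficient on |011> equals I/2.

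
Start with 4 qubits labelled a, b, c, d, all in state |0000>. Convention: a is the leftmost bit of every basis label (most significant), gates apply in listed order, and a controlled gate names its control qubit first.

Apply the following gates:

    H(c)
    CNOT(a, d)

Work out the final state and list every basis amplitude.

After the circuit, the state carries amplitude sqrt(2)/2 on |0000>, sqrt(2)/2 on |0010>, and 0 on every other basis state.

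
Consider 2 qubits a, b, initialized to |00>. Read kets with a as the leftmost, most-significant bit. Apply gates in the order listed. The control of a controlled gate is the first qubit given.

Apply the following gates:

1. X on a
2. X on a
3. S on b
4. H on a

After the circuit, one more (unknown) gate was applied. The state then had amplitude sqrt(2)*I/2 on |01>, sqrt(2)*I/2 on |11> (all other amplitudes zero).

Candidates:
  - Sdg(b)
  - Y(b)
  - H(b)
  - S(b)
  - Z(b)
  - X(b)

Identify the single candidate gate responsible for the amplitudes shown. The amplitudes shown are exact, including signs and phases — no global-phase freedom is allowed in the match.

The unique candidate consistent with the amplitudes is Y(b). Key observation: the block from step 1 through step 2 cancels to the identity and can be dropped.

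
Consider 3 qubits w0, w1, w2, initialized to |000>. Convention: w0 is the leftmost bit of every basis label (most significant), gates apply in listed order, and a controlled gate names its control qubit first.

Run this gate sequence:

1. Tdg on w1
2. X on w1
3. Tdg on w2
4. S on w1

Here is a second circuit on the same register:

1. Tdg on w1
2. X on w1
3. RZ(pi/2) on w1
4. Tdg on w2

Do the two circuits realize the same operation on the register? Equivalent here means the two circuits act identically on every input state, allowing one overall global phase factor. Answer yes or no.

Yes, they are equivalent — the unitaries differ by at most a global phase.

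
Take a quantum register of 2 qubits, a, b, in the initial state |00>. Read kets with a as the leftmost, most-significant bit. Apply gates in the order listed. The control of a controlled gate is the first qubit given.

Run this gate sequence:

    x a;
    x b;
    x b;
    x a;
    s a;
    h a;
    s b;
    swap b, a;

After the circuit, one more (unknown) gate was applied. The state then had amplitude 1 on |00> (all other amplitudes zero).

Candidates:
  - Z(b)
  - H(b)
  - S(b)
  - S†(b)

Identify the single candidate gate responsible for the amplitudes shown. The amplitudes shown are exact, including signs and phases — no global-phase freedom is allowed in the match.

It was H(b) that produced the state shown. Key observation: the block from step 1 through step 4 cancels to the identity and can be dropped.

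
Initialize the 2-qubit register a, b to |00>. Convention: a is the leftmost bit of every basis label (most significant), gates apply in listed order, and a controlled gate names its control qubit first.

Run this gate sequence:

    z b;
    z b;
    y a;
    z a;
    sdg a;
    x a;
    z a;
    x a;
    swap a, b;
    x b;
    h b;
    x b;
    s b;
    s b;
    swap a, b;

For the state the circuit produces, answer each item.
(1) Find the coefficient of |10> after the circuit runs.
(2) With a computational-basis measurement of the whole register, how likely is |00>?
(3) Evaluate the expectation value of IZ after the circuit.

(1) The amplitude on |10> is sqrt(2)/2.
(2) Outcome |00> occurs with probability 1/2.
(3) In the final state, IZ has expectation 1.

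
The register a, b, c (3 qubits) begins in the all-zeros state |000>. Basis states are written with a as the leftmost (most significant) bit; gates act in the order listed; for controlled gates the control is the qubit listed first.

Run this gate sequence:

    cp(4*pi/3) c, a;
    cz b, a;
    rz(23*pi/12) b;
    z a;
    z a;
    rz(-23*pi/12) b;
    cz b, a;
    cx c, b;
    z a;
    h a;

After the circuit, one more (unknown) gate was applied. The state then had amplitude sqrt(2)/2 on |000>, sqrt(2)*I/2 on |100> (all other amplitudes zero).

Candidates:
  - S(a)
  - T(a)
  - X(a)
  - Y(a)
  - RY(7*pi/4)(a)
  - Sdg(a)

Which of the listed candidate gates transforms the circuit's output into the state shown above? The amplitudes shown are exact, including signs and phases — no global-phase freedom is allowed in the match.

It was S(a) that produced the state shown. Key observation: gates 2-7 undo each other exactly, leaving only the rest of the circuit to track.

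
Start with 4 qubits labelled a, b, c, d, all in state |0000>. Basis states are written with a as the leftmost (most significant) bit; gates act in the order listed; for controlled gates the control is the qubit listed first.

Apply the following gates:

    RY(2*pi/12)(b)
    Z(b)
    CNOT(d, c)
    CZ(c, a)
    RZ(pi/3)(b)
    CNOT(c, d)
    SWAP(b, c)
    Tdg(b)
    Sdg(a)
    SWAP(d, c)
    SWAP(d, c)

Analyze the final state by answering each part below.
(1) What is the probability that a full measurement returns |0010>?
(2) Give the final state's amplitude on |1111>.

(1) Outcome |0010> occurs with probability 1/2 - sqrt(3)/4. Key observation: the block from step 10 through step 11 cancels to the identity and can be dropped.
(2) The amplitude on |1111> is 0.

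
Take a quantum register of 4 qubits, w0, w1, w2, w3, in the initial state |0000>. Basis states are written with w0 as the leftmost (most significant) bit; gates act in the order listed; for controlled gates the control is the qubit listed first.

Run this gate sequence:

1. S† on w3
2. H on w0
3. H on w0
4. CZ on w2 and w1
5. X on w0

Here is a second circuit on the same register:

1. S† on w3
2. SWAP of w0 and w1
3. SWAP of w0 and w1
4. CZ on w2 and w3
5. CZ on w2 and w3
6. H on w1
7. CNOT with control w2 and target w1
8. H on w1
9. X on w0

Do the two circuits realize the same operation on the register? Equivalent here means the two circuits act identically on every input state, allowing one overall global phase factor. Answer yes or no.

Yes: on every input state the two circuits agree up to one overall phase factor.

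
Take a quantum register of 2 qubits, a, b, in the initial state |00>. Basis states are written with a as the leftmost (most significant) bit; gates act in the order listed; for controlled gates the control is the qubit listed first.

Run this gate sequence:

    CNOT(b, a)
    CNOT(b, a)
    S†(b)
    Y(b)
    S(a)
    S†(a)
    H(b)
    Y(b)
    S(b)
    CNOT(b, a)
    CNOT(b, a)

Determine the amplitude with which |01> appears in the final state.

The amplitude on |01> is -sqrt(2)*I/2.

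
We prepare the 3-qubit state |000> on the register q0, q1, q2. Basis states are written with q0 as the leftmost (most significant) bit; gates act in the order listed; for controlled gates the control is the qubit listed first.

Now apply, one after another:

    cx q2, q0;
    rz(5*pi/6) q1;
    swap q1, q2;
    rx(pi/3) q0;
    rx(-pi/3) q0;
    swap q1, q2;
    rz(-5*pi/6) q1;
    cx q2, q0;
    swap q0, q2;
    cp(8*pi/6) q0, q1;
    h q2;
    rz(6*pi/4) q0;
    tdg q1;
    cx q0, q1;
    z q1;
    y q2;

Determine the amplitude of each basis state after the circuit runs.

The final amplitudes are sqrt(2)*exp(3*I*pi/4)/2 on |000>, -sqrt(2)*exp(3*I*pi/4)/2 on |001>, and 0 on every other basis state. Key observation: the block from step 1 through step 8 cancels to the identity and can be dropped.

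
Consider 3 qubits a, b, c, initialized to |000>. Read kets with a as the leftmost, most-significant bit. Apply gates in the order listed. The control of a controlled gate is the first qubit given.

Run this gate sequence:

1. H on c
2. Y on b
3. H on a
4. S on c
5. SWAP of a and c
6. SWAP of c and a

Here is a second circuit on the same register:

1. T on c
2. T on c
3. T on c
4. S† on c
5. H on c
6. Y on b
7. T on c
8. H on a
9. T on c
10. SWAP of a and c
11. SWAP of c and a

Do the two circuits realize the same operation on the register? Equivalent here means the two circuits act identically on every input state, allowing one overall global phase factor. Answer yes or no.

No — the two circuits implement different unitaries, even allowing a global phase.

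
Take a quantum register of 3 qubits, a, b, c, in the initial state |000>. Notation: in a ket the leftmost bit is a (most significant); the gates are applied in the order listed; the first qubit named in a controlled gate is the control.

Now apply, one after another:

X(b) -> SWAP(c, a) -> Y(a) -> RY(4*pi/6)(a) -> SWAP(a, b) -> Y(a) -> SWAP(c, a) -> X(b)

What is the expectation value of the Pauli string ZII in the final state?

The expectation value of ZII is 1.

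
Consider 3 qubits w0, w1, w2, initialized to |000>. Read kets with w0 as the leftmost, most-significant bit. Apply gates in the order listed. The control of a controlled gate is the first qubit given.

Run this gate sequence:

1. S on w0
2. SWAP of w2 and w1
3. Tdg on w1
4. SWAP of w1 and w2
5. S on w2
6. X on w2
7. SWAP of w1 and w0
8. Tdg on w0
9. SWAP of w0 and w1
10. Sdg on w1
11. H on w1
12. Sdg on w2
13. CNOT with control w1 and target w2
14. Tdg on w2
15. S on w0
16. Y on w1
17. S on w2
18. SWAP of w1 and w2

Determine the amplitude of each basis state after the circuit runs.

After the circuit, the state carries amplitude -sqrt(2)/2 on |000>, sqrt(2)*exp(I*pi/4)/2 on |011>, and 0 on every other basis state.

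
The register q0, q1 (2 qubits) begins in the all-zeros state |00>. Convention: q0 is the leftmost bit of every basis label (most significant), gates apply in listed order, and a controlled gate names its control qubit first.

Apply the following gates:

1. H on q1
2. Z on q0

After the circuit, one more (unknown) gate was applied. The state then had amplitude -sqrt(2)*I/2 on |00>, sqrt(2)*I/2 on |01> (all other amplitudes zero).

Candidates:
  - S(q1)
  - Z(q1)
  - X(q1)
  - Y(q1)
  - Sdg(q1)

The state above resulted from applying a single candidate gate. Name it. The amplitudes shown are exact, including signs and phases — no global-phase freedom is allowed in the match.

The applied gate was Y(q1).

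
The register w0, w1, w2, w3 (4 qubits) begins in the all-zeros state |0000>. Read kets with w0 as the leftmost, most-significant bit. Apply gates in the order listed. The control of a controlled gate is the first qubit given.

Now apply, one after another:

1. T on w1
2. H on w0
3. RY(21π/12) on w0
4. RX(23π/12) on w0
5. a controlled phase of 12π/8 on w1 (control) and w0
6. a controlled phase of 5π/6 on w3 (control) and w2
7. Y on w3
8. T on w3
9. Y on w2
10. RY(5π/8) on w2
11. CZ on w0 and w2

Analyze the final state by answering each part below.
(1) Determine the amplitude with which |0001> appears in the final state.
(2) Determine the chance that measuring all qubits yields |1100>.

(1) |0001> carries amplitude -sqrt(3)*I*exp(I*pi/4)*sin(5*pi/16)/8 - sqrt(6)*I*sqrt(1/2 - sqrt(2)/4)*sqrt(sqrt(2)/4 + 1/2)*exp(I*pi/4)*sin(5*pi/16)/4 - exp(I*pi/4)*sin(5*pi/16)/8 - sqrt(2)*I*sqrt(1/2 - sqrt(2)/4)*sqrt(sqrt(2)/4 + 1/2)*exp(I*pi/4)*sin(5*pi/16)/4 + I*exp(I*pi/4)*sin(5*pi/16)/8 + sqrt(2)*sqrt(1/2 - sqrt(2)/4)*sqrt(sqrt(2)/4 + 1/2)*exp(I*pi/4)*sin(5*pi/16)/4 + sqrt(2)*I*exp(I*pi/4)*sin(5*pi/16)/8 + sqrt(2)*exp(I*pi/4)*sin(5*pi/16)/8 + sqrt(3)*exp(I*pi/4)*sin(5*pi/16)/8 + sqrt(6)*sqrt(1/2 - sqrt(2)/4)*sqrt(sqrt(2)/4 + 1/2)*exp(I*pi/4)*sin(5*pi/16)/4 + sqrt(6)*I*exp(I*pi/4)*sin(5*pi/16)/8 + sqrt(6)*exp(I*pi/4)*sin(5*pi/16)/8 in the final state.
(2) The probability of measuring |1100> is 0.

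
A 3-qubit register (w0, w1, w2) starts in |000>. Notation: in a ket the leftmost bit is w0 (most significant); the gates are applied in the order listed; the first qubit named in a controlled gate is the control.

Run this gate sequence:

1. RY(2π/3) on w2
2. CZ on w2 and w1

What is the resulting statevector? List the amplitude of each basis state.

The final amplitudes are 1/2 on |000>, sqrt(3)/2 on |001>, and 0 on every other basis state.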